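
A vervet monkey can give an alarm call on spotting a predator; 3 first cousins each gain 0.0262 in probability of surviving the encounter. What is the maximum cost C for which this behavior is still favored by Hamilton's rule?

0.009825

r to a first cousin = 1/8 (first cousins share one grandparent pair — two paths of length 4: r = 2·(1/2)^4 = 1/8).
Hamilton's rule: n·r·B > C, so the trait is favored while C < n·r·B = 3·0.125·0.0262 = 0.009825.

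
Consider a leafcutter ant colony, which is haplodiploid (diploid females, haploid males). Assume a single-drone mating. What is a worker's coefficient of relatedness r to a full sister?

Haplodiploid full sisters inherit their father's entire haploid genome identically (contributing 1/2) and on average half of their mother's contribution (1/2 · 1/2 = 1/4); r = 1/2 + 1/4 = 3/4.

0.75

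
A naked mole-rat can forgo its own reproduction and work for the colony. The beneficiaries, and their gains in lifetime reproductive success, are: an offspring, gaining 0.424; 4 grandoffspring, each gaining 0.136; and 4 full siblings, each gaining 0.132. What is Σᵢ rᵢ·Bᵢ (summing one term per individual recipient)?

r to an offspring = 0.5 (one parent–offspring link: r = (1/2)^1 = 1/2).
r to a grandoffspring = 0.25 (two parent–offspring links: r = (1/2)^2 = 1/4).
r to a full sibling = 0.5 (full sibs share both parents — two paths of length 2: r = 2·(1/2)^2 = 1/2).
Summing one r·B term per recipient: 1·0.5·0.424 + 4·0.25·0.136 + 4·0.5·0.132 = 0.612.

0.612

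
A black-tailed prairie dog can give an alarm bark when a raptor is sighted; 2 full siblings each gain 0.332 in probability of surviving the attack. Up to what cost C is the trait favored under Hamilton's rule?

0.332

r to a full sibling = 0.5 (full sibs share both parents — two paths of length 2: r = 2·(1/2)^2 = 1/2).
Hamilton's rule: n·r·B > C, so the trait is favored while C < n·r·B = 2·0.5·0.332 = 0.332.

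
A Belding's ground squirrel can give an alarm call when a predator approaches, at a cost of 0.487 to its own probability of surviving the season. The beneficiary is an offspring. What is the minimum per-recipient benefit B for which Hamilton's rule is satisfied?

r to an offspring = 0.5 (one parent–offspring link: r = (1/2)^1 = 1/2).
Hamilton's rule with n recipients of equal r: n·r·B > C, so B > C/(n·r) = 0.487/(1·0.5) = 0.974.

0.974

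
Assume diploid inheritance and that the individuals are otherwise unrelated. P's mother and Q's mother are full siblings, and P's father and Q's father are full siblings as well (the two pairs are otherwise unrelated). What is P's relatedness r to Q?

Independent pedigree routes through distinct common ancestors add.
P and Q are related in two ways: first cousins through their mothers (r = 1/8) and first cousins through their fathers (r = 1/8) — i.e. double first cousins.
r = 1/8 + 1/8 = 0.25.

0.25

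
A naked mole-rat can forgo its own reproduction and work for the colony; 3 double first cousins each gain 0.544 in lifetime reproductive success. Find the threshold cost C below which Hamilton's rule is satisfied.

0.408

r to a double first cousin = 0.25 (double first cousins share both grandparent pairs — four paths of length 4: r = 4·(1/2)^4 = 1/4).
Hamilton's rule: n·r·B > C, so the trait is favored while C < n·r·B = 3·0.25·0.544 = 0.408.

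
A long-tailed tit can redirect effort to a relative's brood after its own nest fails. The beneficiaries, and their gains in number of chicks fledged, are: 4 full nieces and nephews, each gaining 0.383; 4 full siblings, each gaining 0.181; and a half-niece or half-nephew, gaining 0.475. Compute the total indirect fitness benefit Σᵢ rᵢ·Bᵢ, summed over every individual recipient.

0.804375

r to a full niece or nephew = 1/4 (full aunt/uncle↔niece/nephew: two paths of length 3 through the shared grandparent pair: r = 2·(1/2)^3 = 1/4).
r to a full sibling = 0.5 (full sibs share both parents — two paths of length 2: r = 2·(1/2)^2 = 1/2).
r to a half-niece or half-nephew = 1/8 (half-aunt/uncle↔niece/nephew: one path of length 3: r = (1/2)^3 = 1/8).
Summing one r·B term per recipient: 4·0.25·0.383 + 4·0.5·0.181 + 1·0.125·0.475 = 0.804375.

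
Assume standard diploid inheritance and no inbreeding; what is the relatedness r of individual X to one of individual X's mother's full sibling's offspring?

Each parent–offspring link contributes a factor of 1/2, and independent paths through distinct common ancestors add.
First cousins share one grandparent pair — two paths of length 4: r = 2·(1/2)^4 = 1/8.

0.125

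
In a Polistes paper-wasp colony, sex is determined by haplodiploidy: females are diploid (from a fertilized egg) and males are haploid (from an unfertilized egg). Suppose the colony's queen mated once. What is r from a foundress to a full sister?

0.75

Haplodiploid full sisters inherit their father's entire haploid genome identically (contributing 1/2) and on average half of their mother's contribution (1/2 · 1/2 = 1/4); r = 1/2 + 1/4 = 3/4.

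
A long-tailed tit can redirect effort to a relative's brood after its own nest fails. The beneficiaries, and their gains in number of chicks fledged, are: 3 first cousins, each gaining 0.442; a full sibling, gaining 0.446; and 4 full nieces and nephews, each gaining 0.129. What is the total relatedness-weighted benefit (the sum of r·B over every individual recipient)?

0.51775

r to a first cousin = 0.125 (first cousins share one grandparent pair — two paths of length 4: r = 2·(1/2)^4 = 1/8).
r to a full sibling = 0.5 (full sibs share both parents — two paths of length 2: r = 2·(1/2)^2 = 1/2).
r to a full niece or nephew = 0.25 (full aunt/uncle↔niece/nephew: two paths of length 3 through the shared grandparent pair: r = 2·(1/2)^3 = 1/4).
Summing one r·B term per recipient: 3·0.125·0.442 + 1·0.5·0.446 + 4·0.25·0.129 = 0.51775.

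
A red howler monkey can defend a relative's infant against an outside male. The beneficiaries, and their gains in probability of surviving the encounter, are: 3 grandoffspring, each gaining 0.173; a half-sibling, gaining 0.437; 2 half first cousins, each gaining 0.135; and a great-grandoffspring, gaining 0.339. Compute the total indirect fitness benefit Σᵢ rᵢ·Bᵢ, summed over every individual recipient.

r to a grandoffspring = 1/4 (two parent–offspring links: r = (1/2)^2 = 1/4).
r to a half-sibling = 1/4 (half-sibs share one parent — one path of length 2: r = (1/2)^2 = 1/4).
r to a half first cousin = 0.0625 (half first cousins share one grandparent — one path of length 4: r = (1/2)^4 = 1/16).
r to a great-grandoffspring = 1/8 (three parent–offspring links: r = (1/2)^3 = 1/8).
Summing one r·B term per recipient: 3·0.25·0.173 + 1·0.25·0.437 + 2·0.0625·0.135 + 1·0.125·0.339 = 0.29825.

0.29825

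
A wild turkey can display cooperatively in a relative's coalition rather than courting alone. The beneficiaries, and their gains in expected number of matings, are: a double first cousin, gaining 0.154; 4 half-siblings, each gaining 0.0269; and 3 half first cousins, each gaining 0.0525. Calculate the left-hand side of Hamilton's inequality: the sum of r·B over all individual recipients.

r to a double first cousin = 0.25 (double first cousins share both grandparent pairs — four paths of length 4: r = 4·(1/2)^4 = 1/4).
r to a half-sibling = 0.25 (half-sibs share one parent — one path of length 2: r = (1/2)^2 = 1/4).
r to a half first cousin = 1/16 (half first cousins share one grandparent — one path of length 4: r = (1/2)^4 = 1/16).
Summing one r·B term per recipient: 1·0.25·0.154 + 4·0.25·0.0269 + 3·0.0625·0.0525 = 0.07524375.

0.07524375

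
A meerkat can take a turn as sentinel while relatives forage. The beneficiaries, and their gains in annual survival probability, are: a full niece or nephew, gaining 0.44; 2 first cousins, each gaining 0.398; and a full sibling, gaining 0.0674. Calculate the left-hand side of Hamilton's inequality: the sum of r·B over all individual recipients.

r to a full niece or nephew = 1/4 (full aunt/uncle↔niece/nephew: two paths of length 3 through the shared grandparent pair: r = 2·(1/2)^3 = 1/4).
r to a first cousin = 0.125 (first cousins share one grandparent pair — two paths of length 4: r = 2·(1/2)^4 = 1/8).
r to a full sibling = 0.5 (full sibs share both parents — two paths of length 2: r = 2·(1/2)^2 = 1/2).
Summing one r·B term per recipient: 1·0.25·0.44 + 2·0.125·0.398 + 1·0.5·0.0674 = 0.2432.

0.2432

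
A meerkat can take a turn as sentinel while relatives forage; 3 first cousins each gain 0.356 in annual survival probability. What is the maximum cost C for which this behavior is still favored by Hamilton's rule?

0.1335

r to a first cousin = 0.125 (first cousins share one grandparent pair — two paths of length 4: r = 2·(1/2)^4 = 1/8).
Hamilton's rule: n·r·B > C, so the trait is favored while C < n·r·B = 3·0.125·0.356 = 0.1335.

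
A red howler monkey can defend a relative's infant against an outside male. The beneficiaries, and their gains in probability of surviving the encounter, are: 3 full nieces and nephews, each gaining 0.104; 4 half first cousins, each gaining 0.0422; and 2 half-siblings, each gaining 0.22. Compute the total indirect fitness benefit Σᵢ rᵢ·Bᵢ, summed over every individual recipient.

0.19855

r to a full niece or nephew = 1/4 (full aunt/uncle↔niece/nephew: two paths of length 3 through the shared grandparent pair: r = 2·(1/2)^3 = 1/4).
r to a half first cousin = 0.0625 (half first cousins share one grandparent — one path of length 4: r = (1/2)^4 = 1/16).
r to a half-sibling = 0.25 (half-sibs share one parent — one path of length 2: r = (1/2)^2 = 1/4).
Summing one r·B term per recipient: 3·0.25·0.104 + 4·0.0625·0.0422 + 2·0.25·0.22 = 0.19855.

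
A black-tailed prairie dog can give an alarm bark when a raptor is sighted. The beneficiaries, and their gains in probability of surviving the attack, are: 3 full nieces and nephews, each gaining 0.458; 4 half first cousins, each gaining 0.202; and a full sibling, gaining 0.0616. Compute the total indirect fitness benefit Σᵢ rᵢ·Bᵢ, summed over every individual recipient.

r to a full niece or nephew = 1/4 (full aunt/uncle↔niece/nephew: two paths of length 3 through the shared grandparent pair: r = 2·(1/2)^3 = 1/4).
r to a half first cousin = 1/16 (half first cousins share one grandparent — one path of length 4: r = (1/2)^4 = 1/16).
r to a full sibling = 1/2 (full sibs share both parents — two paths of length 2: r = 2·(1/2)^2 = 1/2).
Summing one r·B term per recipient: 3·0.25·0.458 + 4·0.0625·0.202 + 1·0.5·0.0616 = 0.4248.

0.4248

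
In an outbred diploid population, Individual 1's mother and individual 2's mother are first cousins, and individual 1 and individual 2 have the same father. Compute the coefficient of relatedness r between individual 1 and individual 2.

Independent pedigree routes through distinct common ancestors add.
Individual 1 and individual 2 are related in two ways: second cousins through their mothers (r = 1/32) and half-sibs through their shared father (r = 1/4).
r = 1/32 + 1/4 = 9/32 = 0.28125.

0.28125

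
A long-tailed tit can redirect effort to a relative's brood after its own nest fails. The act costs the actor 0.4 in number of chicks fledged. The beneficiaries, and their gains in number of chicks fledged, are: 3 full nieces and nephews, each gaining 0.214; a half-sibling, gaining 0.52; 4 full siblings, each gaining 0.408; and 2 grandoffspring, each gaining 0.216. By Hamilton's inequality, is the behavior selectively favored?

Hamilton's rule: the trait is favored when the sum of r·B over every recipient exceeds the actor's cost C.
r to a full niece or nephew = 1/4 (full aunt/uncle↔niece/nephew: two paths of length 3 through the shared grandparent pair: r = 2·(1/2)^3 = 1/4).
r to a half-sibling = 1/4 (half-sibs share one parent — one path of length 2: r = (1/2)^2 = 1/4).
r to a full sibling = 1/2 (full sibs share both parents — two paths of length 2: r = 2·(1/2)^2 = 1/2).
r to a grandoffspring = 1/4 (two parent–offspring links: r = (1/2)^2 = 1/4).
Summing one r·B term per recipient: 3·0.25·0.214 + 1·0.25·0.52 + 4·0.5·0.408 + 2·0.25·0.216 = 1.2145.
1.2145 > 0.4: the indirect benefit exceeds the cost.

Yes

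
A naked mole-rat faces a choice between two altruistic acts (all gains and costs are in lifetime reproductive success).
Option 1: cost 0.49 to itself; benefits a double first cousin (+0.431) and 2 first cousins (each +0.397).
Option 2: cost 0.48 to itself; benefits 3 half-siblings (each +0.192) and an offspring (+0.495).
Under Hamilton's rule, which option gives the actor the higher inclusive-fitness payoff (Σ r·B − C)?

Option 2

Option 1: r to a double first cousin = 0.25.
Option 1: r to a first cousin = 0.125.
Option 1: Σ r·B − C = (1·0.25·0.431 + 2·0.125·0.397) − 0.49 = -0.283.
Option 2: r to a half-sibling = 0.25.
Option 2: r to an offspring = 0.5.
Option 2: Σ r·B − C = (3·0.25·0.192 + 1·0.5·0.495) − 0.48 = -0.0885.
Option 2 has the higher net inclusive-fitness payoff.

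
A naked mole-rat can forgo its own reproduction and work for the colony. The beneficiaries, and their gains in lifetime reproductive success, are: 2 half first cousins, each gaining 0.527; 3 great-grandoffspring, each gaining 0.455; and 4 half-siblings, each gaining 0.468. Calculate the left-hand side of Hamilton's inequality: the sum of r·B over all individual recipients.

0.7045

r to a half first cousin = 1/16 (half first cousins share one grandparent — one path of length 4: r = (1/2)^4 = 1/16).
r to a great-grandoffspring = 0.125 (three parent–offspring links: r = (1/2)^3 = 1/8).
r to a half-sibling = 1/4 (half-sibs share one parent — one path of length 2: r = (1/2)^2 = 1/4).
Summing one r·B term per recipient: 2·0.0625·0.527 + 3·0.125·0.455 + 4·0.25·0.468 = 0.7045.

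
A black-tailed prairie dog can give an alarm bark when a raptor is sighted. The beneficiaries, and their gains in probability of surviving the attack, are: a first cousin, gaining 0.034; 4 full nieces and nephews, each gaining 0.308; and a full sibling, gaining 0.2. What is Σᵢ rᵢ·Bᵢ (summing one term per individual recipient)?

0.41225

r to a first cousin = 0.125 (first cousins share one grandparent pair — two paths of length 4: r = 2·(1/2)^4 = 1/8).
r to a full niece or nephew = 1/4 (full aunt/uncle↔niece/nephew: two paths of length 3 through the shared grandparent pair: r = 2·(1/2)^3 = 1/4).
r to a full sibling = 0.5 (full sibs share both parents — two paths of length 2: r = 2·(1/2)^2 = 1/2).
Summing one r·B term per recipient: 1·0.125·0.034 + 4·0.25·0.308 + 1·0.5·0.2 = 0.41225.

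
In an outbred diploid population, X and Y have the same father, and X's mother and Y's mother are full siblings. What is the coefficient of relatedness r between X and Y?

Wright's path rule: contributions from independent ancestry routes add.
X and Y are related in two ways: half-sibs through their shared father (r = 1/4) and first cousins through their mothers (r = 1/8).
r = 1/4 + 1/8 = 0.375.

0.375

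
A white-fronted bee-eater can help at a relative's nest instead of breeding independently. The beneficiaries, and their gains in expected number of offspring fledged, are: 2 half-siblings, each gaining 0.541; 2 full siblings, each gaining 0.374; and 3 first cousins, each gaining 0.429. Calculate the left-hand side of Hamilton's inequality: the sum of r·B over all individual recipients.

r to a half-sibling = 1/4 (half-sibs share one parent — one path of length 2: r = (1/2)^2 = 1/4).
r to a full sibling = 1/2 (full sibs share both parents — two paths of length 2: r = 2·(1/2)^2 = 1/2).
r to a first cousin = 0.125 (first cousins share one grandparent pair — two paths of length 4: r = 2·(1/2)^4 = 1/8).
Summing one r·B term per recipient: 2·0.25·0.541 + 2·0.5·0.374 + 3·0.125·0.429 = 0.805375.

0.805375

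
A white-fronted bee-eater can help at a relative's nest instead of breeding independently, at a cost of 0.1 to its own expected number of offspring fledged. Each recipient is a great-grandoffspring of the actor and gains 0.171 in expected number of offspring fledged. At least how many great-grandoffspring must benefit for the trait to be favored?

r to a great-grandoffspring = 1/8 (three parent–offspring links: r = (1/2)^3 = 1/8).
Hamilton's rule: n·r·B > C  ⇒  n > C/(r·B) = 0.1/(0.125·0.171) = 4.678.
The smallest integer exceeding 4.678 is 5.

5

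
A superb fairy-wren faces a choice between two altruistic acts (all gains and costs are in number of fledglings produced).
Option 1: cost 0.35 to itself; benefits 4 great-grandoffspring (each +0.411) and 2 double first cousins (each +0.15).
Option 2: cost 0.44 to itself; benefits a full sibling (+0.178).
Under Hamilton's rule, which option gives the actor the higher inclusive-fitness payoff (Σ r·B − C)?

Option 1

Option 1: r to a great-grandoffspring = 0.125.
Option 1: r to a double first cousin = 0.25.
Option 1: Σ r·B − C = (4·0.125·0.411 + 2·0.25·0.15) − 0.35 = -0.0695.
Option 2: r to a full sibling = 0.5.
Option 2: Σ r·B − C = (1·0.5·0.178) − 0.44 = -0.351.
Option 1 has the higher net inclusive-fitness payoff.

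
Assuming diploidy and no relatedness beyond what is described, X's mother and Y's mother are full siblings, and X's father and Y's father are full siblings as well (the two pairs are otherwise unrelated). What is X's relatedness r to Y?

Independent pedigree routes through distinct common ancestors add.
X and Y are related in two ways: first cousins through their mothers (r = 1/8) and first cousins through their fathers (r = 1/8) — i.e. double first cousins.
r = 1/8 + 1/8 = 0.25.

0.25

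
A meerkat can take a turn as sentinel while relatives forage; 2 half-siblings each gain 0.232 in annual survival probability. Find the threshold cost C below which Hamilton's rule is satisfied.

r to a half-sibling = 0.25 (half-sibs share one parent — one path of length 2: r = (1/2)^2 = 1/4).
Hamilton's rule: n·r·B > C, so the trait is favored while C < n·r·B = 2·0.25·0.232 = 0.116.

0.116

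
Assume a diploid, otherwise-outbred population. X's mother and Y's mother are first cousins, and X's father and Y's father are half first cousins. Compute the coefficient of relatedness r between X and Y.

0.046875

Wright's path rule: contributions from independent ancestry routes add.
X and Y are related in two ways: second cousins through their mothers (r = 1/32) and half second cousins through their fathers (r = 1/64).
r = 1/32 + 1/64 = 0.046875.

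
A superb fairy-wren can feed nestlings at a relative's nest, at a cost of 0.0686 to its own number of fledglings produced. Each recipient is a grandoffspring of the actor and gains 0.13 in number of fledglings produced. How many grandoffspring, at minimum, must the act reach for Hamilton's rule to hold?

r to a grandoffspring = 1/4 (two parent–offspring links: r = (1/2)^2 = 1/4).
Hamilton's rule: n·r·B > C  ⇒  n > C/(r·B) = 0.0686/(0.25·0.13) = 2.111.
The smallest integer exceeding 2.111 is 3.

3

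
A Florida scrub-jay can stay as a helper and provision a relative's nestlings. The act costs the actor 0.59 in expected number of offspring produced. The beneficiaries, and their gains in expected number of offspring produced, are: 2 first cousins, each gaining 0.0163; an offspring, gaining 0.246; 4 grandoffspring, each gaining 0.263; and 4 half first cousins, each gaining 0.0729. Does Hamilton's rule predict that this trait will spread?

No

Hamilton's rule: the trait is favored when the sum of r·B over every recipient exceeds the actor's cost C.
r to a first cousin = 0.125 (first cousins share one grandparent pair — two paths of length 4: r = 2·(1/2)^4 = 1/8).
r to an offspring = 0.5 (one parent–offspring link: r = (1/2)^1 = 1/2).
r to a grandoffspring = 0.25 (two parent–offspring links: r = (1/2)^2 = 1/4).
r to a half first cousin = 1/16 (half first cousins share one grandparent — one path of length 4: r = (1/2)^4 = 1/16).
Summing one r·B term per recipient: 2·0.125·0.0163 + 1·0.5·0.246 + 4·0.25·0.263 + 4·0.0625·0.0729 = 0.4083.
0.4083 < 0.59: the indirect benefit is less than the cost.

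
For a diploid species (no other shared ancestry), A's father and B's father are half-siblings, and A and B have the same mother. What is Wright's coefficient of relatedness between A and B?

0.3125

With two independent routes of shared ancestry, r is the sum of the two contributions.
A and B are related in two ways: half first cousins through their fathers (r = 1/16) and half-sibs through their shared mother (r = 1/4).
r = 1/16 + 1/4 = 0.3125.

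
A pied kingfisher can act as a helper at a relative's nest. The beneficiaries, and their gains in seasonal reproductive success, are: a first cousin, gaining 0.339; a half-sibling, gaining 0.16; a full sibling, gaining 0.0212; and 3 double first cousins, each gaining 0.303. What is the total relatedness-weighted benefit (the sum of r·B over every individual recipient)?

r to a first cousin = 0.125 (first cousins share one grandparent pair — two paths of length 4: r = 2·(1/2)^4 = 1/8).
r to a half-sibling = 1/4 (half-sibs share one parent — one path of length 2: r = (1/2)^2 = 1/4).
r to a full sibling = 1/2 (full sibs share both parents — two paths of length 2: r = 2·(1/2)^2 = 1/2).
r to a double first cousin = 1/4 (double first cousins share both grandparent pairs — four paths of length 4: r = 4·(1/2)^4 = 1/4).
Summing one r·B term per recipient: 1·0.125·0.339 + 1·0.25·0.16 + 1·0.5·0.0212 + 3·0.25·0.303 = 0.320225.

0.320225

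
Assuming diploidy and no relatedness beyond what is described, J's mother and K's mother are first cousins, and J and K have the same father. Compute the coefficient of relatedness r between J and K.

0.28125

Independent pedigree routes through distinct common ancestors add.
J and K are related in two ways: second cousins through their mothers (r = 1/32) and half-sibs through their shared father (r = 1/4).
r = 1/32 + 1/4 = 0.28125.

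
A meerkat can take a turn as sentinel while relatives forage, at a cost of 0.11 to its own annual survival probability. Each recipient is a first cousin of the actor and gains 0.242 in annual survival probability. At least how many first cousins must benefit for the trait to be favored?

r to a first cousin = 1/8 (first cousins share one grandparent pair — two paths of length 4: r = 2·(1/2)^4 = 1/8).
Hamilton's rule: n·r·B > C  ⇒  n > C/(r·B) = 0.11/(0.125·0.242) = 3.636.
The smallest integer exceeding 3.636 is 4.

4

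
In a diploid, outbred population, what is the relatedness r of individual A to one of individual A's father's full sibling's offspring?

Each parent–offspring link contributes a factor of 1/2, and independent paths through distinct common ancestors add.
First cousins share one grandparent pair — two paths of length 4: r = 2·(1/2)^4 = 1/8.

0.125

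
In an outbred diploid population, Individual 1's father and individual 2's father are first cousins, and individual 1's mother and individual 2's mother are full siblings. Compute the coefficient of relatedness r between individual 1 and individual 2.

0.15625

With two independent routes of shared ancestry, r is the sum of the two contributions.
Individual 1 and individual 2 are related in two ways: second cousins through their fathers (r = 1/32) and first cousins through their mothers (r = 1/8).
r = 1/32 + 1/8 = 5/32 = 0.15625.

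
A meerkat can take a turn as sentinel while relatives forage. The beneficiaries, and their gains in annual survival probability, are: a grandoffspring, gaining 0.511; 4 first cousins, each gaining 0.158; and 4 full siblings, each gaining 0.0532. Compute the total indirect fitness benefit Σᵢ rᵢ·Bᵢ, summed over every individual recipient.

0.31315

r to a grandoffspring = 1/4 (two parent–offspring links: r = (1/2)^2 = 1/4).
r to a first cousin = 0.125 (first cousins share one grandparent pair — two paths of length 4: r = 2·(1/2)^4 = 1/8).
r to a full sibling = 0.5 (full sibs share both parents — two paths of length 2: r = 2·(1/2)^2 = 1/2).
Summing one r·B term per recipient: 1·0.25·0.511 + 4·0.125·0.158 + 4·0.5·0.0532 = 0.31315.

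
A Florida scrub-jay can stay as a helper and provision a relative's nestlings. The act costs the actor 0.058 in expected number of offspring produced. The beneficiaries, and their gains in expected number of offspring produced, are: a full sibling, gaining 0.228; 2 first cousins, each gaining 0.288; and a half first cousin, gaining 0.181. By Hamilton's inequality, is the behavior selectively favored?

Yes

Hamilton's rule: the trait is favored when the sum of r·B over every recipient exceeds the actor's cost C.
r to a full sibling = 1/2 (full sibs share both parents — two paths of length 2: r = 2·(1/2)^2 = 1/2).
r to a first cousin = 0.125 (first cousins share one grandparent pair — two paths of length 4: r = 2·(1/2)^4 = 1/8).
r to a half first cousin = 1/16 (half first cousins share one grandparent — one path of length 4: r = (1/2)^4 = 1/16).
Summing one r·B term per recipient: 1·0.5·0.228 + 2·0.125·0.288 + 1·0.0625·0.181 = 0.1973125.
0.1973125 > 0.058: the indirect benefit exceeds the cost.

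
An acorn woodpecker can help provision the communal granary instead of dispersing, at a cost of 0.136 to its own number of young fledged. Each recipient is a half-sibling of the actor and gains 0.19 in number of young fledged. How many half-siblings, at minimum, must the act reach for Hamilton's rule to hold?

3

r to a half-sibling = 0.25 (half-sibs share one parent — one path of length 2: r = (1/2)^2 = 1/4).
Hamilton's rule: n·r·B > C  ⇒  n > C/(r·B) = 0.136/(0.25·0.19) = 2.863.
The smallest integer exceeding 2.863 is 3.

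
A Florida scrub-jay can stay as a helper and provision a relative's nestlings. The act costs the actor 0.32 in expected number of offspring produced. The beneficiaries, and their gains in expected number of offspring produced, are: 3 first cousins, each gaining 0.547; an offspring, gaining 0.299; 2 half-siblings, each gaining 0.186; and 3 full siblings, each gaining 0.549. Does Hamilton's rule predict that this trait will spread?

Yes

Hamilton's rule: the trait is favored when the sum of r·B over every recipient exceeds the actor's cost C.
r to a first cousin = 1/8 (first cousins share one grandparent pair — two paths of length 4: r = 2·(1/2)^4 = 1/8).
r to an offspring = 0.5 (one parent–offspring link: r = (1/2)^1 = 1/2).
r to a half-sibling = 0.25 (half-sibs share one parent — one path of length 2: r = (1/2)^2 = 1/4).
r to a full sibling = 1/2 (full sibs share both parents — two paths of length 2: r = 2·(1/2)^2 = 1/2).
Summing one r·B term per recipient: 3·0.125·0.547 + 1·0.5·0.299 + 2·0.25·0.186 + 3·0.5·0.549 = 1.271125.
1.271125 > 0.32: the indirect benefit exceeds the cost.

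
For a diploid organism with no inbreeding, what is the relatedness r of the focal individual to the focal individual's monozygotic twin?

1

Each parent–offspring link contributes a factor of 1/2, and independent paths through distinct common ancestors add.
Monozygotic twins share every allele identical by descent: r = 1.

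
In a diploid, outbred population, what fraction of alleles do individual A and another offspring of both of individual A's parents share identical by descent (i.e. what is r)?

Each parent–offspring link contributes a factor of 1/2, and independent paths through distinct common ancestors add.
Full sibs share both parents — two paths of length 2: r = 2·(1/2)^2 = 1/2.

0.5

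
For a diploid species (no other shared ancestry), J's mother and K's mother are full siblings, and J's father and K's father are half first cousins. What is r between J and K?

0.140625

Independent pedigree routes through distinct common ancestors add.
J and K are related in two ways: first cousins through their mothers (r = 1/8) and half second cousins through their fathers (r = 1/64).
r = 1/8 + 1/64 = 9/64 = 0.140625.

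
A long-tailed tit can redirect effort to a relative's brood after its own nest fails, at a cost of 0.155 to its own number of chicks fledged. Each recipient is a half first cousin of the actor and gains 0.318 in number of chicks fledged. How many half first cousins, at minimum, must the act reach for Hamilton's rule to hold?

r to a half first cousin = 0.0625 (half first cousins share one grandparent — one path of length 4: r = (1/2)^4 = 1/16).
Hamilton's rule: n·r·B > C  ⇒  n > C/(r·B) = 0.155/(0.0625·0.318) = 7.799.
The smallest integer exceeding 7.799 is 8.

8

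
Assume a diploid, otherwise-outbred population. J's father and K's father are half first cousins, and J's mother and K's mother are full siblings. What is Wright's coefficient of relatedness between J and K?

With two independent routes of shared ancestry, r is the sum of the two contributions.
J and K are related in two ways: half second cousins through their fathers (r = 1/64) and first cousins through their mothers (r = 1/8).
r = 1/64 + 1/8 = 0.140625.

0.140625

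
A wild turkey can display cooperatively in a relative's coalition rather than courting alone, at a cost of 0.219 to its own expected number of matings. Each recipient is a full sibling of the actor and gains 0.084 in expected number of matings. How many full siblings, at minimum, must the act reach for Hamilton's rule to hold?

6

r to a full sibling = 1/2 (full sibs share both parents — two paths of length 2: r = 2·(1/2)^2 = 1/2).
Hamilton's rule: n·r·B > C  ⇒  n > C/(r·B) = 0.219/(0.5·0.084) = 5.214.
The smallest integer exceeding 5.214 is 6.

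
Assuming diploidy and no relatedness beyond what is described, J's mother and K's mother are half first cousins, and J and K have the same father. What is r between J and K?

0.265625

Relatedness sums over independent paths through distinct common ancestors.
J and K are related in two ways: half second cousins through their mothers (r = 1/64) and half-sibs through their shared father (r = 1/4).
r = 1/64 + 1/4 = 0.265625.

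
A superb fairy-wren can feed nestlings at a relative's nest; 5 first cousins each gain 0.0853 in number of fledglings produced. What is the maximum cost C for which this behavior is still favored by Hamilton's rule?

0.0533125

r to a first cousin = 1/8 (first cousins share one grandparent pair — two paths of length 4: r = 2·(1/2)^4 = 1/8).
Hamilton's rule: n·r·B > C, so the trait is favored while C < n·r·B = 5·0.125·0.0853 = 0.0533125.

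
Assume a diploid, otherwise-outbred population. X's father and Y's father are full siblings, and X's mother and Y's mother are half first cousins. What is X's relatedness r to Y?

Independent pedigree routes through distinct common ancestors add.
X and Y are related in two ways: first cousins through their fathers (r = 1/8) and half second cousins through their mothers (r = 1/64).
r = 1/8 + 1/64 = 0.140625.

0.140625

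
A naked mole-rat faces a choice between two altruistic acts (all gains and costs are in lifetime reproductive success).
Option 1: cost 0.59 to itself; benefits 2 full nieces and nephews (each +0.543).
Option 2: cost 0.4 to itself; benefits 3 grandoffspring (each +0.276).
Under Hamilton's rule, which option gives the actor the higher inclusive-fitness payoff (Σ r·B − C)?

Option 1: r to a full niece or nephew = 0.25.
Option 1: Σ r·B − C = (2·0.25·0.543) − 0.59 = -0.3185.
Option 2: r to a grandoffspring = 0.25.
Option 2: Σ r·B − C = (3·0.25·0.276) − 0.4 = -0.193.
Option 2 has the higher net inclusive-fitness payoff.

Option 2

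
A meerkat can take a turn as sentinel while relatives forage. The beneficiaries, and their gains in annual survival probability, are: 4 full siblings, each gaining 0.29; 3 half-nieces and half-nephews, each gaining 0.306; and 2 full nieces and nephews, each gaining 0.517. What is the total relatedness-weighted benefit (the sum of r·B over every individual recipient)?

0.95325

r to a full sibling = 1/2 (full sibs share both parents — two paths of length 2: r = 2·(1/2)^2 = 1/2).
r to a half-niece or half-nephew = 1/8 (half-aunt/uncle↔niece/nephew: one path of length 3: r = (1/2)^3 = 1/8).
r to a full niece or nephew = 0.25 (full aunt/uncle↔niece/nephew: two paths of length 3 through the shared grandparent pair: r = 2·(1/2)^3 = 1/4).
Summing one r·B term per recipient: 4·0.5·0.29 + 3·0.125·0.306 + 2·0.25·0.517 = 0.95325.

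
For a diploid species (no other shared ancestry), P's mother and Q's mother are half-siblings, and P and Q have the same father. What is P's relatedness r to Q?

0.3125

With two independent routes of shared ancestry, r is the sum of the two contributions.
P and Q are related in two ways: half first cousins through their mothers (r = 1/16) and half-sibs through their shared father (r = 1/4).
r = 1/16 + 1/4 = 0.3125.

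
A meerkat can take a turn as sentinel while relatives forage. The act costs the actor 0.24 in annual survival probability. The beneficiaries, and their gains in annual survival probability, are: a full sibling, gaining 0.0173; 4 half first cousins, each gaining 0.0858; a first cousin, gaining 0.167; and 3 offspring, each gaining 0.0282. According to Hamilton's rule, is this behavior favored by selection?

No

Hamilton's rule: the trait is favored when the sum of r·B over every recipient exceeds the actor's cost C.
r to a full sibling = 0.5 (full sibs share both parents — two paths of length 2: r = 2·(1/2)^2 = 1/2).
r to a half first cousin = 1/16 (half first cousins share one grandparent — one path of length 4: r = (1/2)^4 = 1/16).
r to a first cousin = 0.125 (first cousins share one grandparent pair — two paths of length 4: r = 2·(1/2)^4 = 1/8).
r to an offspring = 0.5 (one parent–offspring link: r = (1/2)^1 = 1/2).
Summing one r·B term per recipient: 1·0.5·0.0173 + 4·0.0625·0.0858 + 1·0.125·0.167 + 3·0.5·0.0282 = 0.093275.
0.093275 < 0.24: the indirect benefit is less than the cost.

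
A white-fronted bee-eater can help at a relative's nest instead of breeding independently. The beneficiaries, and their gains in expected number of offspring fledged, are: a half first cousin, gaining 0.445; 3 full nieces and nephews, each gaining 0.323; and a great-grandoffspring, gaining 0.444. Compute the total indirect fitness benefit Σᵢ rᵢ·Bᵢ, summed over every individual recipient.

0.3255625

r to a half first cousin = 0.0625 (half first cousins share one grandparent — one path of length 4: r = (1/2)^4 = 1/16).
r to a full niece or nephew = 1/4 (full aunt/uncle↔niece/nephew: two paths of length 3 through the shared grandparent pair: r = 2·(1/2)^3 = 1/4).
r to a great-grandoffspring = 1/8 (three parent–offspring links: r = (1/2)^3 = 1/8).
Summing one r·B term per recipient: 1·0.0625·0.445 + 3·0.25·0.323 + 1·0.125·0.444 = 0.3255625.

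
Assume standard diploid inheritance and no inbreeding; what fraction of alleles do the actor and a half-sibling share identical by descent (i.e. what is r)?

Each parent–offspring link contributes a factor of 1/2, and independent paths through distinct common ancestors add.
Half-sibs share one parent — one path of length 2: r = (1/2)^2 = 1/4.

0.25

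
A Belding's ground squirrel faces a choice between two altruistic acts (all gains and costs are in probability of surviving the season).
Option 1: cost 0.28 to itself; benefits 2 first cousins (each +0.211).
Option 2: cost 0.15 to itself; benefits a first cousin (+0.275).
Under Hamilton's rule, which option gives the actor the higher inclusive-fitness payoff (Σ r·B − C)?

Option 2

Option 1: r to a first cousin = 0.125.
Option 1: Σ r·B − C = (2·0.125·0.211) − 0.28 = -0.22725.
Option 2: r to a first cousin = 0.125.
Option 2: Σ r·B − C = (1·0.125·0.275) − 0.15 = -0.115625.
Option 2 has the higher net inclusive-fitness payoff.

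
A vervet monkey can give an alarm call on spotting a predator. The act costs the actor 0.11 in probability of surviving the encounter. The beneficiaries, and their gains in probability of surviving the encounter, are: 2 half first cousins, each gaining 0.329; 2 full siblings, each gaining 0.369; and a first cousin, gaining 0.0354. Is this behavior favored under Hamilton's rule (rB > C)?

Hamilton's rule: the trait is favored when the sum of r·B over every recipient exceeds the actor's cost C.
r to a half first cousin = 1/16 (half first cousins share one grandparent — one path of length 4: r = (1/2)^4 = 1/16).
r to a full sibling = 0.5 (full sibs share both parents — two paths of length 2: r = 2·(1/2)^2 = 1/2).
r to a first cousin = 0.125 (first cousins share one grandparent pair — two paths of length 4: r = 2·(1/2)^4 = 1/8).
Summing one r·B term per recipient: 2·0.0625·0.329 + 2·0.5·0.369 + 1·0.125·0.0354 = 0.41455.
0.41455 > 0.11: the indirect benefit exceeds the cost.

Yes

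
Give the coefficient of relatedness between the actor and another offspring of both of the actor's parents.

0.5

Each parent–offspring link contributes a factor of 1/2, and independent paths through distinct common ancestors add.
Full sibs share both parents — two paths of length 2: r = 2·(1/2)^2 = 1/2.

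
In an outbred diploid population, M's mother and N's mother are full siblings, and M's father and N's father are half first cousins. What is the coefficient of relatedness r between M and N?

With two independent routes of shared ancestry, r is the sum of the two contributions.
M and N are related in two ways: first cousins through their mothers (r = 1/8) and half second cousins through their fathers (r = 1/64).
r = 1/8 + 1/64 = 9/64 = 0.140625.

0.140625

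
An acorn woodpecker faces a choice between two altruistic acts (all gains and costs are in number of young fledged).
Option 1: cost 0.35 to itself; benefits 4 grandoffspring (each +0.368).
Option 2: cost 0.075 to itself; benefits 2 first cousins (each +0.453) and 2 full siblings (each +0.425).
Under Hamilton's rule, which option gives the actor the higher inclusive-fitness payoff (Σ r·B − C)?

Option 2

Option 1: r to a grandoffspring = 0.25.
Option 1: Σ r·B − C = (4·0.25·0.368) − 0.35 = 0.018.
Option 2: r to a first cousin = 0.125.
Option 2: r to a full sibling = 0.5.
Option 2: Σ r·B − C = (2·0.125·0.453 + 2·0.5·0.425) − 0.075 = 0.46325.
Option 2 has the higher net inclusive-fitness payoff.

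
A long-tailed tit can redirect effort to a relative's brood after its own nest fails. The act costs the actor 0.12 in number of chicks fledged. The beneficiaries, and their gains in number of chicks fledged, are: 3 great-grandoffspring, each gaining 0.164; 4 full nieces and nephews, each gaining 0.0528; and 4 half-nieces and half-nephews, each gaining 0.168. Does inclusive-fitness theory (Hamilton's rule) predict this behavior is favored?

Hamilton's rule: the trait is favored when the sum of r·B over every recipient exceeds the actor's cost C.
r to a great-grandoffspring = 1/8 (three parent–offspring links: r = (1/2)^3 = 1/8).
r to a full niece or nephew = 1/4 (full aunt/uncle↔niece/nephew: two paths of length 3 through the shared grandparent pair: r = 2·(1/2)^3 = 1/4).
r to a half-niece or half-nephew = 0.125 (half-aunt/uncle↔niece/nephew: one path of length 3: r = (1/2)^3 = 1/8).
Summing one r·B term per recipient: 3·0.125·0.164 + 4·0.25·0.0528 + 4·0.125·0.168 = 0.1983.
0.1983 > 0.12: the indirect benefit exceeds the cost.

Yes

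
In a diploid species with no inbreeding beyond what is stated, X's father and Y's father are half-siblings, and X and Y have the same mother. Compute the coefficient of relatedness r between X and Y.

Wright's path rule: contributions from independent ancestry routes add.
X and Y are related in two ways: half first cousins through their fathers (r = 1/16) and half-sibs through their shared mother (r = 1/4).
r = 1/16 + 1/4 = 5/16 = 0.3125.

0.3125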